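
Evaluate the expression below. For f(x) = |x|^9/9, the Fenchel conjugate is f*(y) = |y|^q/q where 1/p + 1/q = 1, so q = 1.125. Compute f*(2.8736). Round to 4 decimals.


The conjugate exponent q satisfies 1/p + 1/q = 1.
p = 9, so q = 9/(9 - 1) = 1.125
|y|^q = 2.8736^1.125 = 3.2789
f*(2.8736) = 3.2789 / 1.125 = 2.9146


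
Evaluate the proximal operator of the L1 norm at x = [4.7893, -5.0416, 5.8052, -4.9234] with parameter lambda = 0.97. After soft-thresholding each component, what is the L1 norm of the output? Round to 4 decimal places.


Soft-thresholding with lambda = 0.97:
prox(4.7893) = sign(4.7893)*max(|4.7893| - 0.97, 0) = 3.8193
prox(-5.0416) = sign(-5.0416)*max(|-5.0416| - 0.97, 0) = -4.0716
prox(5.8052) = sign(5.8052)*max(|5.8052| - 0.97, 0) = 4.8352
prox(-4.9234) = sign(-4.9234)*max(|-4.9234| - 0.97, 0) = -3.9534
prox(x) = [3.8193, -4.0716, 4.8352, -3.9534]
||prox(x)||_1 = 3.8193 + 4.0716 + 4.8352 + 3.9534 = 16.6795


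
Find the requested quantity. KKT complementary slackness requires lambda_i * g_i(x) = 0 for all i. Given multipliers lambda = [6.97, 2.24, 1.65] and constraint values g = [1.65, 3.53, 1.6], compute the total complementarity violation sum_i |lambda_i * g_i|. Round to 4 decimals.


KKT complementary slackness check:
lambda_1 * g_1 = 6.97 * 1.65 = 11.5005
lambda_2 * g_2 = 2.24 * 3.53 = 7.9072
lambda_3 * g_3 = 1.65 * 1.6 = 2.64
Total violation = 11.5005 + 7.9072 + 2.64 = 22.0477


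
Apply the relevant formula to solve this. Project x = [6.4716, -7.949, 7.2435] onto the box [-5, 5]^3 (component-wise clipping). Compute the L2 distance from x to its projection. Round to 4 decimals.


Project each component onto [-5, 5].
clip(6.4716) = 5.0, clip(-7.949) = -5.0, clip(7.2435) = 5.0
Projection = [5.0, -5.0, 5.0]
Squared diffs: [2.1656, 8.6966, 5.0333]
Distance = sqrt(15.8955) = 3.9869


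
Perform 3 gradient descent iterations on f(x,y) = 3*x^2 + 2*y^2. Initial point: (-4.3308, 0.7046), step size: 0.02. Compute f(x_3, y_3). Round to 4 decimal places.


Gradient descent on f(x,y) = 3*x^2 + 2*y^2.
Starting point: (-4.3308, 0.7046), alpha = 0.02
Step 1: grad_x = 2*3*-4.3308 = -25.9848, grad_y = 2*2*0.7046 = 2.8184
  x_1 = -4.3308 - 0.02*-25.9848 = -3.8111
  y_1 = 0.7046 - 0.02*2.8184 = 0.6482
Step 2: grad_x = 2*3*-3.8111 = -22.8666, grad_y = 2*2*0.6482 = 2.5929
  x_2 = -3.8111 - 0.02*-22.8666 = -3.3538
  y_2 = 0.6482 - 0.02*2.5929 = 0.5964
Step 3: grad_x = 2*3*-3.3538 = -20.1226, grad_y = 2*2*0.5964 = 2.3855
  x_3 = -3.3538 - 0.02*-20.1226 = -2.9513
  y_3 = 0.5964 - 0.02*2.3855 = 0.5487
f(-2.9513, 0.5487) = 3*(-2.9513)^2 + 2*0.5487^2 = 26.7329


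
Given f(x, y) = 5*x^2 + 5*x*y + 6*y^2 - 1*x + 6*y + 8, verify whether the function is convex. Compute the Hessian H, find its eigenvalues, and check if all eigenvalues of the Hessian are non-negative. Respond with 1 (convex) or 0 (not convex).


The Hessian of f(x,y) = 5*x^2 + 5*x*y + 6*y^2 - 1*x + 6*y + 8 is:
H = [[10, 5], [5, 12]]
Trace = 10 + 12 = 22
Determinant = 10*12 - (5)^2 = 95
Discriminant = (22)^2 - 4*95 = 104.0
Eigenvalues: lambda_1 = 5.901, lambda_2 = 16.099
The function is convex.

1


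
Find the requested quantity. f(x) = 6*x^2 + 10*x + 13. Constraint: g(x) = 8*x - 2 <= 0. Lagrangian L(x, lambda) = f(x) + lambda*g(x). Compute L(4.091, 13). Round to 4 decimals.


Step 1: Evaluate f(x).
f(4.091) = 6*4.091^2 + 10*4.091 + 13 = 154.3277
Step 2: Evaluate g(x).
g(4.091) = 8*4.091 - 2 = 30.728
Step 3: Compute Lagrangian.
L = 154.3277 + 13*30.728 = 553.7917


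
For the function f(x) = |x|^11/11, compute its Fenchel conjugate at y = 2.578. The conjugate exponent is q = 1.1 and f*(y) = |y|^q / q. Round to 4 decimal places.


The conjugate exponent q satisfies 1/p + 1/q = 1.
p = 11, so q = 11/(11 - 1) = 1.1
|y|^q = 2.578^1.1 = 2.8341
f*(2.578) = 2.8341 / 1.1 = 2.5764


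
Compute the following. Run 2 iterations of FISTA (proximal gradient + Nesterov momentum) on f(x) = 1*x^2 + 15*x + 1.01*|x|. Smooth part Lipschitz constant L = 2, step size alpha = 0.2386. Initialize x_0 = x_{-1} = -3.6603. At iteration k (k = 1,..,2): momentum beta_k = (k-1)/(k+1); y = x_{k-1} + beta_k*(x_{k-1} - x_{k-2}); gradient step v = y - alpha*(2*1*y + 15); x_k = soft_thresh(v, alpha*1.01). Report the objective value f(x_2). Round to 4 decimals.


FISTA on f(x) = 1*x^2 + 15*x + 1.01*|x|
L = 2, alpha = 0.2386
Iteration 1: beta = 0.0, y = -3.6603 + 0.0*(-3.6603 + 3.6603) = -3.6603
  grad(y) = 7.6794, v = y - alpha*grad = -5.4926
  prox(v) = soft_thresh(-5.4926, 0.241) = -5.2516
Iteration 2: beta = 0.3333, y = -5.2516 + 0.3333*(-5.2516 + 3.6603) = -5.7821
  grad(y) = 3.4359, v = y - alpha*grad = -6.6019
  prox(v) = soft_thresh(-6.6019, 0.241) = -6.3609
f(x_2) = 1*(-6.3609)^2 + 15*(-6.3609) + 1.01*|-6.3609| = -48.5279


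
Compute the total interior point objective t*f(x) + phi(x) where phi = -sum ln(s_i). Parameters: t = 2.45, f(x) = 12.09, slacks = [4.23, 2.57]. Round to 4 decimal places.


Step 1: Compute log-barrier.
ln values: [1.4422, 0.9439]
phi = -(1.4422 + 0.9439) = -2.3861
Step 2: Compute augmented objective.
t*f(x) = 2.45*12.09 = 29.6205
Total = 29.6205 - 2.3861 = 27.2344


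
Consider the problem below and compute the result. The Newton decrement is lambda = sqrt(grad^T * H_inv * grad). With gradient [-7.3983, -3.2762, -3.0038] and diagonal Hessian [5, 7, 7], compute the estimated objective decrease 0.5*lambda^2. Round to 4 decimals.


Step 1: H is diagonal, so H^(-1) * g = [-1.4797, -0.468, -0.4291].
Step 2: g^T H^(-1) g = sum_i g_i^2 / H_ii
  = (-7.3983)^2/5 + (-3.2762)^2/7 + (-3.0038)^2/7
  = 10.947 + 1.5334 + 1.289 = 13.7693
Step 3: Objective decrease = 0.5 * g^T H^(-1) g = 6.8846


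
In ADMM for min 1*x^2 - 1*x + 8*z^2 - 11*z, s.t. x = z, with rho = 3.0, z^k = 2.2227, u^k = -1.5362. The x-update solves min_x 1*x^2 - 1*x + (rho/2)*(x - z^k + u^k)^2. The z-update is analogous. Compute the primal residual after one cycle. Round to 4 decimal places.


ADMM iteration with rho = 3.0, z^k = 2.2227, u^k = -1.5362
Step 1: x-update.
Minimize 1*x^2 - 1*x + (3.0/2)*(x - 2.2227 - 1.5362)^2
FOC: (2*1 + 3.0)*x = 1 + 3.0*(2.2227 + 1.5362)
x^{k+1} = 2.4553
Step 2: z-update.
Minimize 8*z^2 - 11*z + (3.0/2)*(2.4553 - z - 1.5362)^2
FOC: (2*8 + 3.0)*z = 11 + 3.0*(2.4553 - 1.5362)
z^{k+1} = 0.7241
Step 3: u-update.
u^{k+1} = -1.5362 + 2.4553 - 0.7241 = 0.1951
Step 4: Primal residual = |2.4553 - 0.7241| = 1.7313


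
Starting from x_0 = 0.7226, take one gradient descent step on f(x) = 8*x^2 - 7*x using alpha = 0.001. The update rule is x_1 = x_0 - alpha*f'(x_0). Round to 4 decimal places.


We compute the gradient at x_0 and apply the update.
f'(x) = 16*x - 7
f'(0.7226) = 16*0.7226 - 7 = 4.5616
x_1 = 0.7226 - 0.001*4.5616 = 0.718


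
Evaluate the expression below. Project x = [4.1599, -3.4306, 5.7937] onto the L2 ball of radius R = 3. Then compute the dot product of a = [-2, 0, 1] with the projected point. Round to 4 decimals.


Step 1: Compute ||x|| (intermediates to 6 decimals).
||x|| = sqrt(4.1599^2 + (-3.4306)^2 + 5.7937^2) = 7.914591
Step 2: Project.
Since ||x|| > R, scale = R/||x|| = 3/7.914591 = 0.379047, proj(x) = scale * x
proj(x) = [1.576798, -1.300359, 2.196085]
Step 3: Dot product.
a^T * proj(x) = -2*1.576798 + 0*(-1.300359) + 1*2.196085 = -0.9575


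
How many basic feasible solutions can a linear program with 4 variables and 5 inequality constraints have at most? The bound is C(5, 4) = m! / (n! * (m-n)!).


Each vertex corresponds to some choice of n active constraints out of m, so the number of vertices is at most C(m, n) = m! / (n!(m-n)!).
m = 5, n = 4
Numerator: 5 * 4 * 3 * 2
Denominator: 4! = 24
C(5, 4) = 5


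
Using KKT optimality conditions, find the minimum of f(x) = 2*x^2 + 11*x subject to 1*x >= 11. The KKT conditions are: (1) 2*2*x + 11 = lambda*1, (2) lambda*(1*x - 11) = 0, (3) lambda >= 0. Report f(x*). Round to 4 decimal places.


Step 1: Try lambda = 0 (constraint inactive).
x_unc = -11/(2*2) = -2.75
Check: 1*-2.75 = -2.75 < 11 -- violated!
Step 2: Constraint must be active: 1*x = 11
x* = 11/1 = 11.0
lambda = (2*2*11.0 + 11)/1 = 55.0
Step 3: Compute optimal value.
f(x*) = 2*11.0^2 + 11*11.0 = 363.0


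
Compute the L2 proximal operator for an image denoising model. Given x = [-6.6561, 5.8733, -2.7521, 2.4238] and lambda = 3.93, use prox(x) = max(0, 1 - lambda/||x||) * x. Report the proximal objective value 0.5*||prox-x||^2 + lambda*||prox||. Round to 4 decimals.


Step 1: Compute ||x||.
||x|| = 9.6046
Step 2: Compute scaling factor.
scale = max(0, 1 - 3.93/9.6046) = 0.5908
Step 3: prox(x) = [-3.9326, 3.4701, -1.626, 1.432]
||prox(x)|| = 5.6746
Step 4: Proximal objective.
0.5*||prox-x||^2 = 7.7225
lambda*||prox|| = 22.3012
Total = 30.0236


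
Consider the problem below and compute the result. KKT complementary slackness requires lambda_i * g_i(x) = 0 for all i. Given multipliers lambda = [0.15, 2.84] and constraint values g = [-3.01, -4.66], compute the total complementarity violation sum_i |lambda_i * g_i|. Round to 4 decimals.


KKT complementary slackness check:
lambda_1 * g_1 = 0.15 * -3.01 = -0.4515
lambda_2 * g_2 = 2.84 * -4.66 = -13.2344
Total violation = 0.4515 + 13.2344 = 13.6859


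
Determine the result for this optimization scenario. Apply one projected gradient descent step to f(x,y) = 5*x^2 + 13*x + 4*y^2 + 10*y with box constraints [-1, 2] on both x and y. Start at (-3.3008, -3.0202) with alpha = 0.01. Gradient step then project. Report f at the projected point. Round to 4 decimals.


Step 1: Compute gradient at (-3.3008, -3.0202).
grad_x = 2*5*-3.3008 + 13 = -20.008
grad_y = 2*4*-3.0202 + 10 = -14.1616
Step 2: Gradient step.
x_raw = -3.3008 - 0.01*-20.008 = -3.1007
y_raw = -3.0202 - 0.01*-14.1616 = -2.8786
Step 3: Project onto [-1, 2].
x_proj = clip(-3.1007) = -1.0
y_proj = clip(-2.8786) = -1.0
Step 4: Evaluate f.
f(-1.0, -1.0) = -14.0


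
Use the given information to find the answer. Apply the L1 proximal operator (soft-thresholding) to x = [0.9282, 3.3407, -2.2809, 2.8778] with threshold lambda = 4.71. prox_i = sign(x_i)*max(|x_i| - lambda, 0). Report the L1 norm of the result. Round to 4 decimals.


Soft-thresholding with lambda = 4.71:
prox(0.9282) = sign(0.9282)*max(|0.9282| - 4.71, 0) = 0.0
prox(3.3407) = sign(3.3407)*max(|3.3407| - 4.71, 0) = 0.0
prox(-2.2809) = sign(-2.2809)*max(|-2.2809| - 4.71, 0) = 0.0
prox(2.8778) = sign(2.8778)*max(|2.8778| - 4.71, 0) = 0.0
prox(x) = [0.0, 0.0, 0.0, 0.0]
||prox(x)||_1 = 0.0 + 0.0 + 0.0 + 0.0 = 0.0


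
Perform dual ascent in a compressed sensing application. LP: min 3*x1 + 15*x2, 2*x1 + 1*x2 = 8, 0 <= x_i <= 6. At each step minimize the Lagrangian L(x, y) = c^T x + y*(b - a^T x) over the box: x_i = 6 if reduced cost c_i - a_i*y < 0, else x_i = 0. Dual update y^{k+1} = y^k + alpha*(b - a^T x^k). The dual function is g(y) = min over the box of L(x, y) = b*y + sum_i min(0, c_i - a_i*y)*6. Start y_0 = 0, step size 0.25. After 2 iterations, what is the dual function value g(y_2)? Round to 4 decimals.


Dual ascent for LP: min 3*x1 + 15*x2, 2*x1 + 1*x2 = 8, 0 <= x_i <= 6
Step 1: y^k = 0.0, reduced costs: (3.0, 15.0)
  x^k = (0.0, 0.0), subgradient = b - a^T x = 8.0
  y^{k+1} = 0.0 + 0.25*8.0 = 2.0
Step 2: y^k = 2.0, reduced costs: (-1.0, 13.0)
  x^k = (6.0, 0.0), subgradient = b - a^T x = -4.0
  y^{k+1} = 2.0 + 0.25*-4.0 = 1.0
Dual objective at y_2 = 1.0: reduced costs (1.0, 14.0), box minimizer x = (0.0, 0.0)
g(y_2) = b*y + (c1 - a1*y)*x1 + (c2 - a2*y)*x2 = 8*1.0 + 1.0*0.0 + 14.0*0.0 = 8.0 + 0.0 + 0.0 = 8.0


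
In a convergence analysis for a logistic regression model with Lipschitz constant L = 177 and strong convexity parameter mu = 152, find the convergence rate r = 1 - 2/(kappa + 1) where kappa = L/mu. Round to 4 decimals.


Step 1: Compute the condition number.
kappa = L/mu = 177/152 = 1.1645
Step 2: Compute the convergence rate.
r = 1 - 2/(kappa + 1) = 1 - 2*mu/(L + mu) = (L - mu)/(L + mu) = 25/329 = 0.076


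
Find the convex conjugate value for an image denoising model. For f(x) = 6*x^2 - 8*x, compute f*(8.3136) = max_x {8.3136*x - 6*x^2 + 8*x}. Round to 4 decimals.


f*(y) = sup_x {y*x - a*x^2 - b*x} = sup_x {(y-b)*x - a*x^2}
FOC: (y - b) - 2a*x = 0 => x* = (y - b)/(2a)
x* = (8.3136 + 8)/(2*6) = 1.3595
f*(8.3136) = (y-b)^2/(4a) = (8.3136 + 8)^2/(4*6)
= 266.1335/24 = 11.0889


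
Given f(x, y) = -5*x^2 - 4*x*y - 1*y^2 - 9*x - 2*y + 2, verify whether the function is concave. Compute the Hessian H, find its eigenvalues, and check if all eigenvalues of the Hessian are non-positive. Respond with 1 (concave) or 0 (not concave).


The Hessian of f(x,y) = -5*x^2 - 4*x*y - 1*y^2 - 9*x - 2*y + 2 is:
H = [[-10, -4], [-4, -2]]
Trace = -10 - 2 = -12
Determinant = -10*-2 - (-4)^2 = 4
Discriminant = (-12)^2 - 4*4 = 128.0
Eigenvalues: lambda_1 = -11.6569, lambda_2 = -0.3431
The function is concave.

1


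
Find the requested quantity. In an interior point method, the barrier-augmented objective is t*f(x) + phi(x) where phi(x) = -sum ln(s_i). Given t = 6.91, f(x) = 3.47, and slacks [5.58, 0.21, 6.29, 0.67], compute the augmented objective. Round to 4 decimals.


Step 1: Compute log-barrier.
ln values: [1.7192, -1.5606, 1.839, -0.4005]
phi = -(1.7192 - 1.5606 + 1.839 - 0.4005) = -1.597
Step 2: Compute augmented objective.
t*f(x) = 6.91*3.47 = 23.9777
Total = 23.9777 - 1.597 = 22.3807


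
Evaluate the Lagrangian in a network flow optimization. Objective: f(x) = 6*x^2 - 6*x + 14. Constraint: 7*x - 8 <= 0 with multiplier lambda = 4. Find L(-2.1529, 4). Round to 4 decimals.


Step 1: Evaluate f(x).
f(-2.1529) = 6*(-2.1529)^2 - 6*(-2.1529) + 14 = 54.7273
Step 2: Evaluate g(x).
g(-2.1529) = 7*-2.1529 - 8 = -23.0703
Step 3: Compute Lagrangian.
L = 54.7273 + 4*-23.0703 = -37.5539


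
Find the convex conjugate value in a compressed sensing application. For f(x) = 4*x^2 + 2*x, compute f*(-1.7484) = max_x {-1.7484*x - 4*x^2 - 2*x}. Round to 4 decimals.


f*(y) = sup_x {y*x - a*x^2 - b*x} = sup_x {(y-b)*x - a*x^2}
FOC: (y - b) - 2a*x = 0 => x* = (y - b)/(2a)
x* = (-1.7484 - 2)/(2*4) = -0.4686
f*(-1.7484) = (y-b)^2/(4a) = (-1.7484 - 2)^2/(4*4)
= 14.0505/16 = 0.8782


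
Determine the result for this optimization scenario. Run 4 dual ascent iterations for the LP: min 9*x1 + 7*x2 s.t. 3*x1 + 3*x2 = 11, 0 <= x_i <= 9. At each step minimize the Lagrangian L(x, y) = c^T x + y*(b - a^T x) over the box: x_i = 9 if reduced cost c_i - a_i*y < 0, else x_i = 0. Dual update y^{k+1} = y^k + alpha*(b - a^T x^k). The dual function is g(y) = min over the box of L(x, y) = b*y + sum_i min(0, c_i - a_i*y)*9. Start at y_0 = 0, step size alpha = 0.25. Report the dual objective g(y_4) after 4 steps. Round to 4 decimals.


Dual ascent for LP: min 9*x1 + 7*x2, 3*x1 + 3*x2 = 11, 0 <= x_i <= 9
Step 1: y^k = 0.0, reduced costs: (9.0, 7.0)
  x^k = (0.0, 0.0), subgradient = b - a^T x = 11.0
  y^{k+1} = 0.0 + 0.25*11.0 = 2.75
Step 2: y^k = 2.75, reduced costs: (0.75, -1.25)
  x^k = (0.0, 9.0), subgradient = b - a^T x = -16.0
  y^{k+1} = 2.75 + 0.25*-16.0 = -1.25
Step 3: y^k = -1.25, reduced costs: (12.75, 10.75)
  x^k = (0.0, 0.0), subgradient = b - a^T x = 11.0
  y^{k+1} = -1.25 + 0.25*11.0 = 1.5
Step 4: y^k = 1.5, reduced costs: (4.5, 2.5)
  x^k = (0.0, 0.0), subgradient = b - a^T x = 11.0
  y^{k+1} = 1.5 + 0.25*11.0 = 4.25
Dual objective at y_4 = 4.25: reduced costs (-3.75, -5.75), box minimizer x = (9.0, 9.0)
g(y_4) = b*y + (c1 - a1*y)*x1 + (c2 - a2*y)*x2 = 11*4.25 + (-3.75)*9.0 + (-5.75)*9.0 = 46.75 - 33.75 - 51.75 = -38.75


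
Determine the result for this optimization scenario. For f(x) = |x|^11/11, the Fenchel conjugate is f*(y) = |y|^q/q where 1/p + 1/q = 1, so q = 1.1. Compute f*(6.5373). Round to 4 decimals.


The conjugate exponent q satisfies 1/p + 1/q = 1.
p = 11, so q = 11/(11 - 1) = 1.1
|y|^q = 6.5373^1.1 = 7.8875
f*(6.5373) = 7.8875 / 1.1 = 7.1704


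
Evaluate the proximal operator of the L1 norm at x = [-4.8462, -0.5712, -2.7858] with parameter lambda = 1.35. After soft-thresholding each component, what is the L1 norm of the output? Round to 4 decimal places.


Soft-thresholding with lambda = 1.35:
prox(-4.8462) = sign(-4.8462)*max(|-4.8462| - 1.35, 0) = -3.4962
prox(-0.5712) = sign(-0.5712)*max(|-0.5712| - 1.35, 0) = 0.0
prox(-2.7858) = sign(-2.7858)*max(|-2.7858| - 1.35, 0) = -1.4358
prox(x) = [-3.4962, 0.0, -1.4358]
||prox(x)||_1 = 3.4962 + 0.0 + 1.4358 = 4.932


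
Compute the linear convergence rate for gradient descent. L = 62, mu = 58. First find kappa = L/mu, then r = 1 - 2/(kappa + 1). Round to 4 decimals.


Step 1: Compute the condition number.
kappa = L/mu = 62/58 = 1.069
Step 2: Compute the convergence rate.
r = 1 - 2/(kappa + 1) = 1 - 2*mu/(L + mu) = (L - mu)/(L + mu) = 4/120 = 0.0333


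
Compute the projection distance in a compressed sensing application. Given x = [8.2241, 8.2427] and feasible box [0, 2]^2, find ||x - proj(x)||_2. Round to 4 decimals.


Project each component onto [0, 2].
clip(8.2241) = 2.0, clip(8.2427) = 2.0
Projection = [2.0, 2.0]
Squared diffs: [38.7394, 38.9713]
Distance = sqrt(77.7107) = 8.8154


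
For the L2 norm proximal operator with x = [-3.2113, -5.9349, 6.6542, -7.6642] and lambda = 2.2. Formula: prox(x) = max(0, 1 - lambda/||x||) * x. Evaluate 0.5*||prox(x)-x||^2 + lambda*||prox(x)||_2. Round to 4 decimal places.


Step 1: Compute ||x||.
||x|| = 12.1883
Step 2: Compute scaling factor.
scale = max(0, 1 - 2.2/12.1883) = 0.8195
Step 3: prox(x) = [-2.6317, -4.8636, 5.4531, -6.2808]
||prox(x)|| = 9.9883
Step 4: Proximal objective.
0.5*||prox-x||^2 = 2.42
lambda*||prox|| = 21.9743
Total = 24.3942


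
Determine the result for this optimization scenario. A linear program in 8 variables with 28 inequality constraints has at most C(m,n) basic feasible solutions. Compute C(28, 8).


Each vertex corresponds to some choice of n active constraints out of m, so the number of vertices is at most C(m, n) = m! / (n!(m-n)!).
m = 28, n = 8
Numerator: 28 * 27 * 26 * 25 * 24 * 23 * 22 * 21
Denominator: 8! = 40320
C(28, 8) = 3108105


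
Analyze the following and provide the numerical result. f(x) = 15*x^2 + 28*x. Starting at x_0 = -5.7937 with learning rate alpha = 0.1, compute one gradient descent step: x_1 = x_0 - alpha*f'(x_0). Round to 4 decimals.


We compute the gradient at x_0 and apply the update.
f'(x) = 30*x + 28
f'(-5.7937) = 30*-5.7937 + 28 = -145.811
x_1 = -5.7937 - 0.1*-145.811 = 8.7874


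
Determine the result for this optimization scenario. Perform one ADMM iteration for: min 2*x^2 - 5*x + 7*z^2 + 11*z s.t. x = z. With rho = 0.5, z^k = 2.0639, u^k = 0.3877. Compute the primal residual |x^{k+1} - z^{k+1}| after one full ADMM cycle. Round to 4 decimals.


ADMM iteration with rho = 0.5, z^k = 2.0639, u^k = 0.3877
Step 1: x-update.
Minimize 2*x^2 - 5*x + (0.5/2)*(x - 2.0639 + 0.3877)^2
FOC: (2*2 + 0.5)*x = 5 + 0.5*(2.0639 - 0.3877)
x^{k+1} = 1.2974
Step 2: z-update.
Minimize 7*z^2 + 11*z + (0.5/2)*(1.2974 - z + 0.3877)^2
FOC: (2*7 + 0.5)*z = -11 + 0.5*(1.2974 + 0.3877)
z^{k+1} = -0.7005
Step 3: u-update.
u^{k+1} = 0.3877 + 1.2974 + 0.7005 = 2.3856
Step 4: Primal residual = |1.2974 + 0.7005| = 1.9979


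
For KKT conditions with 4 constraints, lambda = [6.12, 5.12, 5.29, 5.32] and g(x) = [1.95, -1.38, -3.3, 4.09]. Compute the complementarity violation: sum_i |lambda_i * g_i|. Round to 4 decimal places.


KKT complementary slackness check:
lambda_1 * g_1 = 6.12 * 1.95 = 11.934
lambda_2 * g_2 = 5.12 * -1.38 = -7.0656
lambda_3 * g_3 = 5.29 * -3.3 = -17.457
lambda_4 * g_4 = 5.32 * 4.09 = 21.7588
Total violation = 11.934 + 7.0656 + 17.457 + 21.7588 = 58.2154


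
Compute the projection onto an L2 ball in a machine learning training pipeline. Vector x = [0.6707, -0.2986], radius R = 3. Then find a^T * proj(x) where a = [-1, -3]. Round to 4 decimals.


Step 1: Compute ||x|| (intermediates to 6 decimals).
||x|| = sqrt(0.6707^2 + (-0.2986)^2) = 0.734167
Step 2: Project.
Since ||x|| <= R, proj = x (no scaling needed).
proj(x) = [0.6707, -0.2986]
Step 3: Dot product.
a^T * proj(x) = -1*0.6707 - 3*(-0.2986) = 0.2251


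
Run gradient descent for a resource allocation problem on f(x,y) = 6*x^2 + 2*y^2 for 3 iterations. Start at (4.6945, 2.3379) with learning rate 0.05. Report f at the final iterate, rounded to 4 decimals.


Gradient descent on f(x,y) = 6*x^2 + 2*y^2.
Starting point: (4.6945, 2.3379), alpha = 0.05
Step 1: grad_x = 2*6*4.6945 = 56.334, grad_y = 2*2*2.3379 = 9.3516
  x_1 = 4.6945 - 0.05*56.334 = 1.8778
  y_1 = 2.3379 - 0.05*9.3516 = 1.8703
Step 2: grad_x = 2*6*1.8778 = 22.5336, grad_y = 2*2*1.8703 = 7.4813
  x_2 = 1.8778 - 0.05*22.5336 = 0.7511
  y_2 = 1.8703 - 0.05*7.4813 = 1.4963
Step 3: grad_x = 2*6*0.7511 = 9.0134, grad_y = 2*2*1.4963 = 5.985
  x_3 = 0.7511 - 0.05*9.0134 = 0.3004
  y_3 = 1.4963 - 0.05*5.985 = 1.197
f(0.3004, 1.197) = 6*0.3004^2 + 2*1.197^2 = 3.4073


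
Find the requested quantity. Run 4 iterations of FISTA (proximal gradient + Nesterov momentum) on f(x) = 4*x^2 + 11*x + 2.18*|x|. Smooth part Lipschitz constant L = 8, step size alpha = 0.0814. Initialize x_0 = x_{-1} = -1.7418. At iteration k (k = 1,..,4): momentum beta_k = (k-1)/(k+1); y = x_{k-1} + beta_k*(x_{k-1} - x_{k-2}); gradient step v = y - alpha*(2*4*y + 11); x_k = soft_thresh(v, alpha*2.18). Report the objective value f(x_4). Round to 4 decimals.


FISTA on f(x) = 4*x^2 + 11*x + 2.18*|x|
L = 8, alpha = 0.0814
Iteration 1: beta = 0.0, y = -1.7418 + 0.0*(-1.7418 + 1.7418) = -1.7418
  grad(y) = -2.9344, v = y - alpha*grad = -1.5029
  prox(v) = soft_thresh(-1.5029, 0.1775) = -1.3255
Iteration 2: beta = 0.3333, y = -1.3255 + 0.3333*(-1.3255 + 1.7418) = -1.1867
  grad(y) = 1.5063, v = y - alpha*grad = -1.3093
  prox(v) = soft_thresh(-1.3093, 0.1775) = -1.1319
Iteration 3: beta = 0.5, y = -1.1319 + 0.5*(-1.1319 + 1.3255) = -1.0351
  grad(y) = 2.7195, v = y - alpha*grad = -1.2564
  prox(v) = soft_thresh(-1.2564, 0.1775) = -1.079
Iteration 4: beta = 0.6, y = -1.079 + 0.6*(-1.079 + 1.1319) = -1.0472
  grad(y) = 2.6221, v = y - alpha*grad = -1.2607
  prox(v) = soft_thresh(-1.2607, 0.1775) = -1.0832
f(x_4) = 4*(-1.0832)^2 + 11*(-1.0832) + 2.18*|-1.0832| = -4.8605


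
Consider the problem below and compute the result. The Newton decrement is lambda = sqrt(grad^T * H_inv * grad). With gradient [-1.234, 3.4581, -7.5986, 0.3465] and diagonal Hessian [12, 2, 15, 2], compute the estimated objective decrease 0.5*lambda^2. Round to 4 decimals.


Step 1: H is diagonal, so H^(-1) * g = [-0.1028, 1.7291, -0.5066, 0.1733].
Step 2: g^T H^(-1) g = sum_i g_i^2 / H_ii
  = (-1.234)^2/12 + (3.4581)^2/2 + (-7.5986)^2/15 + (0.3465)^2/2
  = 0.1269 + 5.9792 + 3.8492 + 0.06 = 10.0154
Step 3: Objective decrease = 0.5 * g^T H^(-1) g = 5.0077


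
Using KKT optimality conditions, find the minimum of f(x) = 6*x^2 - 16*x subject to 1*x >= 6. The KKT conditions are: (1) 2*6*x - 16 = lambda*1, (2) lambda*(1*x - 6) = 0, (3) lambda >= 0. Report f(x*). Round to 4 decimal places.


Step 1: Try lambda = 0 (constraint inactive).
x_unc = 16/(2*6) = 1.3333
Check: 1*1.3333 = 1.3333 < 6 -- violated!
Step 2: Constraint must be active: 1*x = 6
x* = 6/1 = 6.0
lambda = (2*6*6.0 - 16)/1 = 56.0
Step 3: Compute optimal value.
f(x*) = 6*6.0^2 - 16*6.0 = 120.0


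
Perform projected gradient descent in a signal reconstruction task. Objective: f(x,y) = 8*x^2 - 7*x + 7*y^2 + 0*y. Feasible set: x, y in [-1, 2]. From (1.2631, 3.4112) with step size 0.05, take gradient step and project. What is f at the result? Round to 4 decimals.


Step 1: Compute gradient at (1.2631, 3.4112).
grad_x = 2*8*1.2631 - 7 = 13.2096
grad_y = 2*7*3.4112 + 0 = 47.7568
Step 2: Gradient step.
x_raw = 1.2631 - 0.05*13.2096 = 0.6026
y_raw = 3.4112 - 0.05*47.7568 = 1.0234
Step 3: Project onto [-1, 2].
x_proj = clip(0.6026) = 0.6026
y_proj = clip(1.0234) = 1.0234
Step 4: Evaluate f.
f(0.6026, 1.0234) = 6.0177


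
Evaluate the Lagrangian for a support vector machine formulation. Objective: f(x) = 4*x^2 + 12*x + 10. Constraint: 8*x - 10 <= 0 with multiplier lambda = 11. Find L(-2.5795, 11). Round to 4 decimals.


Step 1: Evaluate f(x).
f(-2.5795) = 4*(-2.5795)^2 + 12*(-2.5795) + 10 = 5.6613
Step 2: Evaluate g(x).
g(-2.5795) = 8*-2.5795 - 10 = -30.636
Step 3: Compute Lagrangian.
L = 5.6613 + 11*-30.636 = -331.3347


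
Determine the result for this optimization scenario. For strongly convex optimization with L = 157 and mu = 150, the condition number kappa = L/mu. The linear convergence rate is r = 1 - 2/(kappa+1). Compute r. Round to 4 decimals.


Step 1: Compute the condition number.
kappa = L/mu = 157/150 = 1.0467
Step 2: Compute the convergence rate.
r = 1 - 2/(kappa + 1) = 1 - 2*mu/(L + mu) = (L - mu)/(L + mu) = 7/307 = 0.0228


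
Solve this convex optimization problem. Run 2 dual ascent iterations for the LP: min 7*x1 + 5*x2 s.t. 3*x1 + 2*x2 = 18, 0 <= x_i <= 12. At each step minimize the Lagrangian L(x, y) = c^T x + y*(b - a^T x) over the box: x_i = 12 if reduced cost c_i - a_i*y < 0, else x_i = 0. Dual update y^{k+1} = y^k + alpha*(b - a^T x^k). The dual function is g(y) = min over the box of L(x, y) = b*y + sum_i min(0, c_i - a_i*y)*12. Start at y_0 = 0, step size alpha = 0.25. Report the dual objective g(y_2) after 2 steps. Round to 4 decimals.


Dual ascent for LP: min 7*x1 + 5*x2, 3*x1 + 2*x2 = 18, 0 <= x_i <= 12
Step 1: y^k = 0.0, reduced costs: (7.0, 5.0)
  x^k = (0.0, 0.0), subgradient = b - a^T x = 18.0
  y^{k+1} = 0.0 + 0.25*18.0 = 4.5
Step 2: y^k = 4.5, reduced costs: (-6.5, -4.0)
  x^k = (12.0, 12.0), subgradient = b - a^T x = -42.0
  y^{k+1} = 4.5 + 0.25*-42.0 = -6.0
Dual objective at y_2 = -6.0: reduced costs (25.0, 17.0), box minimizer x = (0.0, 0.0)
g(y_2) = b*y + (c1 - a1*y)*x1 + (c2 - a2*y)*x2 = 18*(-6.0) + 25.0*0.0 + 17.0*0.0 = -108.0 + 0.0 + 0.0 = -108.0


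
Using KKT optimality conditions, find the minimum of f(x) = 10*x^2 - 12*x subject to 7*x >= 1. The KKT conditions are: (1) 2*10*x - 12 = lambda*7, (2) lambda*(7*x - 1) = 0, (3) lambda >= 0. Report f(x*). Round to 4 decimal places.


Step 1: Try lambda = 0 (constraint inactive).
Stationarity: 2*10*x - 12 = 0
x* = 12/(2*10) = 0.6
Check constraint: 7*0.6 = 4.2 >= 1 -- satisfied.
Step 2: Compute optimal value.
f(x*) = 10*0.6^2 - 12*0.6 = -3.6


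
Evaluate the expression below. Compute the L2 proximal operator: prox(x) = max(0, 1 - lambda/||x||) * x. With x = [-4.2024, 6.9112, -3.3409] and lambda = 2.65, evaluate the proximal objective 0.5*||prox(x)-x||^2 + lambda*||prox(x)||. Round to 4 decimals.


Step 1: Compute ||x||.
||x|| = 8.7514
Step 2: Compute scaling factor.
scale = max(0, 1 - 2.65/8.7514) = 0.6972
Step 3: prox(x) = [-2.9299, 4.8184, -2.3292]
||prox(x)|| = 6.1014
Step 4: Proximal objective.
0.5*||prox-x||^2 = 3.5113
lambda*||prox|| = 16.1687
Total = 19.6799


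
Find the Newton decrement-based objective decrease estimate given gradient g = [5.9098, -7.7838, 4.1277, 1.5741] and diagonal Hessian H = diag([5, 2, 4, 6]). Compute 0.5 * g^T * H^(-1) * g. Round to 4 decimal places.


Step 1: H is diagonal, so H^(-1) * g = [1.182, -3.8919, 1.0319, 0.2624].
Step 2: g^T H^(-1) g = sum_i g_i^2 / H_ii
  = (5.9098)^2/5 + (-7.7838)^2/2 + (4.1277)^2/4 + (1.5741)^2/6
  = 6.9851 + 30.2938 + 4.2595 + 0.413 = 41.9514
Step 3: Objective decrease = 0.5 * g^T H^(-1) g = 20.9757


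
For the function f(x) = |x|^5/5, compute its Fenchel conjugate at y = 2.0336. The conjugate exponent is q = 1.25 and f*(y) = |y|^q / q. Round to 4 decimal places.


The conjugate exponent q satisfies 1/p + 1/q = 1.
p = 5, so q = 5/(5 - 1) = 1.25
|y|^q = 2.0336^1.25 = 2.4285
f*(2.0336) = 2.4285 / 1.25 = 1.9428


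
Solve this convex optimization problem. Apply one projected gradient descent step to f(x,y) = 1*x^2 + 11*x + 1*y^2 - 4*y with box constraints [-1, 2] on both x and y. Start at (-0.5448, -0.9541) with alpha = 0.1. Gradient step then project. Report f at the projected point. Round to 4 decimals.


Step 1: Compute gradient at (-0.5448, -0.9541).
grad_x = 2*1*-0.5448 + 11 = 9.9104
grad_y = 2*1*-0.9541 - 4 = -5.9082
Step 2: Gradient step.
x_raw = -0.5448 - 0.1*9.9104 = -1.5358
y_raw = -0.9541 - 0.1*-5.9082 = -0.3633
Step 3: Project onto [-1, 2].
x_proj = clip(-1.5358) = -1.0
y_proj = clip(-0.3633) = -0.3633
Step 4: Evaluate f.
f(-1.0, -0.3633) = -8.4149


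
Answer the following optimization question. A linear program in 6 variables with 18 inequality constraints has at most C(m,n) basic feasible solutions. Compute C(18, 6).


Each vertex corresponds to some choice of n active constraints out of m, so the number of vertices is at most C(m, n) = m! / (n!(m-n)!).
m = 18, n = 6
Numerator: 18 * 17 * 16 * 15 * 14 * 13
Denominator: 6! = 720
C(18, 6) = 18564


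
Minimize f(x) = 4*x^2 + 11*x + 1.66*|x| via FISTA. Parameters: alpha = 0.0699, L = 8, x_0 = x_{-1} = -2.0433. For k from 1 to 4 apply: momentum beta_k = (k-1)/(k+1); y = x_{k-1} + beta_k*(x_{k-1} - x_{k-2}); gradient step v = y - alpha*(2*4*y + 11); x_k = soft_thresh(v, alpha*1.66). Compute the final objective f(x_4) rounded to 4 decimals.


FISTA on f(x) = 4*x^2 + 11*x + 1.66*|x|
L = 8, alpha = 0.0699
Iteration 1: beta = 0.0, y = -2.0433 + 0.0*(-2.0433 + 2.0433) = -2.0433
  grad(y) = -5.3464, v = y - alpha*grad = -1.6696
  prox(v) = soft_thresh(-1.6696, 0.116) = -1.5536
Iteration 2: beta = 0.3333, y = -1.5536 + 0.3333*(-1.5536 + 2.0433) = -1.3903
  grad(y) = -0.1224, v = y - alpha*grad = -1.3817
  prox(v) = soft_thresh(-1.3817, 0.116) = -1.2657
Iteration 3: beta = 0.5, y = -1.2657 + 0.5*(-1.2657 + 1.5536) = -1.1218
  grad(y) = 2.0257, v = y - alpha*grad = -1.2634
  prox(v) = soft_thresh(-1.2634, 0.116) = -1.1474
Iteration 4: beta = 0.6, y = -1.1474 + 0.6*(-1.1474 + 1.2657) = -1.0763
  grad(y) = 2.3893, v = y - alpha*grad = -1.2433
  prox(v) = soft_thresh(-1.2433, 0.116) = -1.1273
f(x_4) = 4*(-1.1273)^2 + 11*(-1.1273) + 1.66*|-1.1273| = -5.4458


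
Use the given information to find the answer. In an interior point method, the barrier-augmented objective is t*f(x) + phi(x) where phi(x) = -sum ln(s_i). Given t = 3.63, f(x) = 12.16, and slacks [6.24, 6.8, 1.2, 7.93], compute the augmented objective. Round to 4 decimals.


Step 1: Compute log-barrier.
ln values: [1.831, 1.9169, 0.1823, 2.0707]
phi = -(1.831 + 1.9169 + 0.1823 + 2.0707) = -6.0009
Step 2: Compute augmented objective.
t*f(x) = 3.63*12.16 = 44.1408
Total = 44.1408 - 6.0009 = 38.1399


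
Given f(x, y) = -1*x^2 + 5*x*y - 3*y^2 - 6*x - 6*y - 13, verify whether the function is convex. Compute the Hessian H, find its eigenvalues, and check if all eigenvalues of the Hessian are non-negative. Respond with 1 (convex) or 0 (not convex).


The Hessian of f(x,y) = -1*x^2 + 5*x*y - 3*y^2 - 6*x - 6*y - 13 is:
H = [[-2, 5], [5, -6]]
Trace = -2 - 6 = -8
Determinant = -2*-6 - (5)^2 = -13
Discriminant = (-8)^2 - 4*-13 = 116.0
Eigenvalues: lambda_1 = -9.3852, lambda_2 = 1.3852
The function is not convex.

0


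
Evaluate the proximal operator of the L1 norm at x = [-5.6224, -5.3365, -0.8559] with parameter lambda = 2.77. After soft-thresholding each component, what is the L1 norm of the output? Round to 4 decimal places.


Soft-thresholding with lambda = 2.77:
prox(-5.6224) = sign(-5.6224)*max(|-5.6224| - 2.77, 0) = -2.8524
prox(-5.3365) = sign(-5.3365)*max(|-5.3365| - 2.77, 0) = -2.5665
prox(-0.8559) = sign(-0.8559)*max(|-0.8559| - 2.77, 0) = 0.0
prox(x) = [-2.8524, -2.5665, 0.0]
||prox(x)||_1 = 2.8524 + 2.5665 + 0.0 = 5.4189


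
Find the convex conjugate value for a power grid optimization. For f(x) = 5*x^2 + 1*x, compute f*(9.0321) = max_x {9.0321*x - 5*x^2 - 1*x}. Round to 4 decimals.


f*(y) = sup_x {y*x - a*x^2 - b*x} = sup_x {(y-b)*x - a*x^2}
FOC: (y - b) - 2a*x = 0 => x* = (y - b)/(2a)
x* = (9.0321 - 1)/(2*5) = 0.8032
f*(9.0321) = (y-b)^2/(4a) = (9.0321 - 1)^2/(4*5)
= 64.5146/20 = 3.2257


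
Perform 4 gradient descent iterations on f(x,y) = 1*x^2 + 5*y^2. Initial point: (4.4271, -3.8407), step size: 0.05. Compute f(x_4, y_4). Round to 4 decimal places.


Gradient descent on f(x,y) = 1*x^2 + 5*y^2.
Starting point: (4.4271, -3.8407), alpha = 0.05
Step 1: grad_x = 2*1*4.4271 = 8.8542, grad_y = 2*5*-3.8407 = -38.407
  x_1 = 4.4271 - 0.05*8.8542 = 3.9844
  y_1 = -3.8407 - 0.05*-38.407 = -1.9204
Step 2: grad_x = 2*1*3.9844 = 7.9688, grad_y = 2*5*-1.9204 = -19.2035
  x_2 = 3.9844 - 0.05*7.9688 = 3.586
  y_2 = -1.9204 - 0.05*-19.2035 = -0.9602
Step 3: grad_x = 2*1*3.586 = 7.1719, grad_y = 2*5*-0.9602 = -9.6018
  x_3 = 3.586 - 0.05*7.1719 = 3.2274
  y_3 = -0.9602 - 0.05*-9.6018 = -0.4801
Step 4: grad_x = 2*1*3.2274 = 6.4547, grad_y = 2*5*-0.4801 = -4.8009
  x_4 = 3.2274 - 0.05*6.4547 = 2.9046
  y_4 = -0.4801 - 0.05*-4.8009 = -0.24
f(2.9046, -0.24) = 1*2.9046^2 + 5*(-0.24)^2 = 8.7249


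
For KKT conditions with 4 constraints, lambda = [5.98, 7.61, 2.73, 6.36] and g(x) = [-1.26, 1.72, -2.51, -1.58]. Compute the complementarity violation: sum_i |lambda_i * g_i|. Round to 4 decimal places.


KKT complementary slackness check:
lambda_1 * g_1 = 5.98 * -1.26 = -7.5348
lambda_2 * g_2 = 7.61 * 1.72 = 13.0892
lambda_3 * g_3 = 2.73 * -2.51 = -6.8523
lambda_4 * g_4 = 6.36 * -1.58 = -10.0488
Total violation = 7.5348 + 13.0892 + 6.8523 + 10.0488 = 37.5251


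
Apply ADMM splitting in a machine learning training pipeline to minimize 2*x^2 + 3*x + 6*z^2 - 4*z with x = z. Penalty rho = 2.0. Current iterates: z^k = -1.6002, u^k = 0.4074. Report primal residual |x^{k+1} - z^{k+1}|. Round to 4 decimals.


ADMM iteration with rho = 2.0, z^k = -1.6002, u^k = 0.4074
Step 1: x-update.
Minimize 2*x^2 + 3*x + (2.0/2)*(x + 1.6002 + 0.4074)^2
FOC: (2*2 + 2.0)*x = -3 + 2.0*(-1.6002 - 0.4074)
x^{k+1} = -1.1692
Step 2: z-update.
Minimize 6*z^2 - 4*z + (2.0/2)*(-1.1692 - z + 0.4074)^2
FOC: (2*6 + 2.0)*z = 4 + 2.0*(-1.1692 + 0.4074)
z^{k+1} = 0.1769
Step 3: u-update.
u^{k+1} = 0.4074 - 1.1692 - 0.1769 = -0.9387
Step 4: Primal residual = |-1.1692 - 0.1769| = 1.3461


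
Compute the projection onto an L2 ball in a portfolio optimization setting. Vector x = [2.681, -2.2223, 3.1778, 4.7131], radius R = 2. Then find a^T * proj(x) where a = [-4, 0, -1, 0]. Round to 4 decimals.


Step 1: Compute ||x|| (intermediates to 6 decimals).
||x|| = sqrt(2.681^2 + (-2.2223)^2 + 3.1778^2 + 4.7131^2) = 6.666191
Step 2: Project.
Since ||x|| > R, scale = R/||x|| = 2/6.666191 = 0.300021, proj(x) = scale * x
proj(x) = [0.804356, -0.666737, 0.953407, 1.414029]
Step 3: Dot product.
a^T * proj(x) = -4*0.804356 + 0*(-0.666737) - 1*0.953407 + 0*1.414029 = -4.1708


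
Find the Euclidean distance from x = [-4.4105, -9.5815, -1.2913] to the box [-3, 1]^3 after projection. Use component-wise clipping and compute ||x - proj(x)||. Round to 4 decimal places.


Project each component onto [-3, 1].
clip(-4.4105) = -3.0, clip(-9.5815) = -3.0, clip(-1.2913) = -1.2913
Projection = [-3.0, -3.0, -1.2913]
Squared diffs: [1.9895, 43.3161, 0.0]
Distance = sqrt(45.3056) = 6.7309


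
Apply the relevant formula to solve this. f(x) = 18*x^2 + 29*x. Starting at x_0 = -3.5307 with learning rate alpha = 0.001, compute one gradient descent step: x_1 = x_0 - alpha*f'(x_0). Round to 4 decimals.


We compute the gradient at x_0 and apply the update.
f'(x) = 36*x + 29
f'(-3.5307) = 36*-3.5307 + 29 = -98.1052
x_1 = -3.5307 - 0.001*-98.1052 = -3.4326


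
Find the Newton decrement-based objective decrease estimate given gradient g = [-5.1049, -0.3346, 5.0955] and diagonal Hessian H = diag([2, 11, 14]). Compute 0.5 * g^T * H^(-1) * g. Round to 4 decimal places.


Step 1: H is diagonal, so H^(-1) * g = [-2.5525, -0.0304, 0.364].
Step 2: g^T H^(-1) g = sum_i g_i^2 / H_ii
  = (-5.1049)^2/2 + (-0.3346)^2/11 + (5.0955)^2/14
  = 13.03 + 0.0102 + 1.8546 = 14.8948
Step 3: Objective decrease = 0.5 * g^T H^(-1) g = 7.4474


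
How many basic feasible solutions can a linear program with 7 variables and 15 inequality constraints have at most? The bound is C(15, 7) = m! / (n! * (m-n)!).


Each vertex corresponds to some choice of n active constraints out of m, so the number of vertices is at most C(m, n) = m! / (n!(m-n)!).
m = 15, n = 7
Numerator: 15 * 14 * 13 * 12 * 11 * 10 * 9
Denominator: 7! = 5040
C(15, 7) = 6435


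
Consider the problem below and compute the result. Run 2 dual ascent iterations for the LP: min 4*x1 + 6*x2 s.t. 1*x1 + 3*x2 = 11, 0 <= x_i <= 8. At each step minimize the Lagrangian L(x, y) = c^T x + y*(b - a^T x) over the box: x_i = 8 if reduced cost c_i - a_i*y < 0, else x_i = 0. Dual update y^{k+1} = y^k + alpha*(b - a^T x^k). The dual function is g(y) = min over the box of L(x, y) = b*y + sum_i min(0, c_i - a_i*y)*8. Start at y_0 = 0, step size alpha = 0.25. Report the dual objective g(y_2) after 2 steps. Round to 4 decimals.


Dual ascent for LP: min 4*x1 + 6*x2, 1*x1 + 3*x2 = 11, 0 <= x_i <= 8
Step 1: y^k = 0.0, reduced costs: (4.0, 6.0)
  x^k = (0.0, 0.0), subgradient = b - a^T x = 11.0
  y^{k+1} = 0.0 + 0.25*11.0 = 2.75
Step 2: y^k = 2.75, reduced costs: (1.25, -2.25)
  x^k = (0.0, 8.0), subgradient = b - a^T x = -13.0
  y^{k+1} = 2.75 + 0.25*-13.0 = -0.5
Dual objective at y_2 = -0.5: reduced costs (4.5, 7.5), box minimizer x = (0.0, 0.0)
g(y_2) = b*y + (c1 - a1*y)*x1 + (c2 - a2*y)*x2 = 11*(-0.5) + 4.5*0.0 + 7.5*0.0 = -5.5 + 0.0 + 0.0 = -5.5


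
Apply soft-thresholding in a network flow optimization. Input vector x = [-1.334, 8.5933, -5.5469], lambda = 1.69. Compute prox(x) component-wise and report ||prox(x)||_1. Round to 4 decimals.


Soft-thresholding with lambda = 1.69:
prox(-1.334) = sign(-1.334)*max(|-1.334| - 1.69, 0) = 0.0
prox(8.5933) = sign(8.5933)*max(|8.5933| - 1.69, 0) = 6.9033
prox(-5.5469) = sign(-5.5469)*max(|-5.5469| - 1.69, 0) = -3.8569
prox(x) = [0.0, 6.9033, -3.8569]
||prox(x)||_1 = 0.0 + 6.9033 + 3.8569 = 10.7602


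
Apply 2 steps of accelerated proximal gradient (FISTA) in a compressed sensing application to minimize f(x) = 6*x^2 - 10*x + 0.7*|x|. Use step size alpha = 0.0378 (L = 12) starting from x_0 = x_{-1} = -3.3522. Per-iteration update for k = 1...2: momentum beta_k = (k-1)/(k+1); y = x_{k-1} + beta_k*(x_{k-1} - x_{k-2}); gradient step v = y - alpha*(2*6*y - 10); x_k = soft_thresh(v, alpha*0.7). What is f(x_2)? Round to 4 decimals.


FISTA on f(x) = 6*x^2 - 10*x + 0.7*|x|
L = 12, alpha = 0.0378
Iteration 1: beta = 0.0, y = -3.3522 + 0.0*(-3.3522 + 3.3522) = -3.3522
  grad(y) = -50.2264, v = y - alpha*grad = -1.4536
  prox(v) = soft_thresh(-1.4536, 0.0265) = -1.4272
Iteration 2: beta = 0.3333, y = -1.4272 + 0.3333*(-1.4272 + 3.3522) = -0.7855
  grad(y) = -19.4261, v = y - alpha*grad = -0.0512
  prox(v) = soft_thresh(-0.0512, 0.0265) = -0.0247
f(x_2) = 6*(-0.0247)^2 - 10*(-0.0247) + 0.7*|-0.0247| = 0.2684


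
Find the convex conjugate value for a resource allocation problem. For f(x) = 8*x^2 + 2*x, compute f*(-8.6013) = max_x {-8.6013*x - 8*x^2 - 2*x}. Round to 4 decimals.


f*(y) = sup_x {y*x - a*x^2 - b*x} = sup_x {(y-b)*x - a*x^2}
FOC: (y - b) - 2a*x = 0 => x* = (y - b)/(2a)
x* = (-8.6013 - 2)/(2*8) = -0.6626
f*(-8.6013) = (y-b)^2/(4a) = (-8.6013 - 2)^2/(4*8)
= 112.3876/32 = 3.5121


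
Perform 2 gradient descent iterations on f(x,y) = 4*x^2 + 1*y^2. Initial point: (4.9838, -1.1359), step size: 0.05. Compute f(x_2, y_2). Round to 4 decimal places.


Gradient descent on f(x,y) = 4*x^2 + 1*y^2.
Starting point: (4.9838, -1.1359), alpha = 0.05
Step 1: grad_x = 2*4*4.9838 = 39.8704, grad_y = 2*1*-1.1359 = -2.2718
  x_1 = 4.9838 - 0.05*39.8704 = 2.9903
  y_1 = -1.1359 - 0.05*-2.2718 = -1.0223
Step 2: grad_x = 2*4*2.9903 = 23.9222, grad_y = 2*1*-1.0223 = -2.0446
  x_2 = 2.9903 - 0.05*23.9222 = 1.7942
  y_2 = -1.0223 - 0.05*-2.0446 = -0.9201
f(1.7942, -0.9201) = 4*1.7942^2 + 1*(-0.9201)^2 = 13.7227


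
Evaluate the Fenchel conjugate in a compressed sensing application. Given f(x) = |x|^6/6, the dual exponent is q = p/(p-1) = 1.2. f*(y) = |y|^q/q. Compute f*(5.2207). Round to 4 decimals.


The conjugate exponent q satisfies 1/p + 1/q = 1.
p = 6, so q = 6/(6 - 1) = 1.2
|y|^q = 5.2207^1.2 = 7.2657
f*(5.2207) = 7.2657 / 1.2 = 6.0547


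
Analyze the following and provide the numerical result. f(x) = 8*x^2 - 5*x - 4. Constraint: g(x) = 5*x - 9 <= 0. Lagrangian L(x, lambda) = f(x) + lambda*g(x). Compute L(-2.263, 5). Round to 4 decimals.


Step 1: Evaluate f(x).
f(-2.263) = 8*(-2.263)^2 - 5*(-2.263) - 4 = 48.2844
Step 2: Evaluate g(x).
g(-2.263) = 5*-2.263 - 9 = -20.315
Step 3: Compute Lagrangian.
L = 48.2844 + 5*-20.315 = -53.2906
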